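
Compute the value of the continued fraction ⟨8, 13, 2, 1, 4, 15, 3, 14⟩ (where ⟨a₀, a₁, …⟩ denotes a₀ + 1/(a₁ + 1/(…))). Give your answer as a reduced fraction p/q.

1008979/124953

Use the convergent recurrence hₖ = aₖ·hₖ₋₁ + hₖ₋₂ (and likewise for the denominators kₖ):
a_0 = 8: 8/1
a_1 = 13: 105/13
a_2 = 2: 218/27
a_3 = 1: 323/40
a_4 = 4: 1510/187
a_5 = 15: 22973/2845
a_6 = 3: 70429/8722
a_7 = 14: 1008979/124953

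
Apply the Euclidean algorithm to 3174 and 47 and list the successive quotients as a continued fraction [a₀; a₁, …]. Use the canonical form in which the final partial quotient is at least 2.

3174 = 67·47 + 25, so a_0 = 67
47 = 1·25 + 22, so a_1 = 1
25 = 1·22 + 3, so a_2 = 1
22 = 7·3 + 1, so a_3 = 7
3 = 3·1 + 0, so a_4 = 3

[67; 1, 1, 7, 3]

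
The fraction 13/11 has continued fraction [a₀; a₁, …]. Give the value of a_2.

2

Apply division with remainder until the remainder is 0:
13 ÷ 11 → quotient 1, remainder 2
11 ÷ 2 → quotient 5, remainder 1
2 ÷ 1 → quotient 2, remainder 0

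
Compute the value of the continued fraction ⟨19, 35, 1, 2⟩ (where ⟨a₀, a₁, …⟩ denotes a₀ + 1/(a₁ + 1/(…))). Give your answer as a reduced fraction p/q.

2036/107

Start with 2.
1 + 1/(2/1) = 1 + 1/2 = 3/2
35 + 1/(3/2) = 35 + 2/3 = 107/3
19 + 1/(107/3) = 19 + 3/107 = 2036/107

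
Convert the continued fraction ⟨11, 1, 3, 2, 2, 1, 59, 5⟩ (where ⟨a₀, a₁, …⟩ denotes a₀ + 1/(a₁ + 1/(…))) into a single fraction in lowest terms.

Collapse the nested fraction from the inside out:
Start with 5.
59 + 1/(5/1) = 59 + 1/5 = 296/5
1 + 1/(296/5) = 1 + 5/296 = 301/296
2 + 1/(301/296) = 2 + 296/301 = 898/301
2 + 1/(898/301) = 2 + 301/898 = 2097/898
3 + 1/(2097/898) = 3 + 898/2097 = 7189/2097
1 + 1/(7189/2097) = 1 + 2097/7189 = 9286/7189
11 + 1/(9286/7189) = 11 + 7189/9286 = 109335/9286

109335/9286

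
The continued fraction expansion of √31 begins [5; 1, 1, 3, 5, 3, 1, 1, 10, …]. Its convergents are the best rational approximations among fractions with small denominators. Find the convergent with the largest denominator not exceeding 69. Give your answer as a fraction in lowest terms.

a_0 = 5: 5/1  (≤ bound)
a_1 = 1: 6/1  (≤ bound)
a_2 = 1: 11/2  (≤ bound)
a_3 = 3: 39/7  (≤ bound)
a_4 = 5: 206/37  (≤ bound)
a_5 = 3: 657/118  (> 69, stop)

206/37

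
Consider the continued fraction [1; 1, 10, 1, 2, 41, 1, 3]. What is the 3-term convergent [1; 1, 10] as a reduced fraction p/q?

a_0 = 1: 1/1
a_1 = 1: 2/1
a_2 = 10: 21/11

21/11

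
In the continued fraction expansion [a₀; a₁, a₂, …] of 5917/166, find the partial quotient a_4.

4

5917 = 35·166 + 107, so a_0 = 35
166 = 1·107 + 59, so a_1 = 1
107 = 1·59 + 48, so a_2 = 1
59 = 1·48 + 11, so a_3 = 1
48 = 4·11 + 4, so a_4 = 4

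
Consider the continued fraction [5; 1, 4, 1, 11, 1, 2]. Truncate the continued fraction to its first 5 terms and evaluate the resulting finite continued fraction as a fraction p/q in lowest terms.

414/71

Start with 11.
1 + 1/(11/1) = 1 + 1/11 = 12/11
4 + 1/(12/11) = 4 + 11/12 = 59/12
1 + 1/(59/12) = 1 + 12/59 = 71/59
5 + 1/(71/59) = 5 + 59/71 = 414/71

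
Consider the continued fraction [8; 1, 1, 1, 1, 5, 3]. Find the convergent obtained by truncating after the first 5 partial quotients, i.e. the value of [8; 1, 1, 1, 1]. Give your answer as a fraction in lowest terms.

43/5

Build up convergents one term at a time:
a_0 = 8: 8/1
a_1 = 1: 9/1
a_2 = 1: 17/2
a_3 = 1: 26/3
a_4 = 1: 43/5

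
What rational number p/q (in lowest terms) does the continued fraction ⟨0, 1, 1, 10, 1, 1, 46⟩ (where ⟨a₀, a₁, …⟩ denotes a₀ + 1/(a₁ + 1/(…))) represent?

a_0 = 0: 0/1
a_1 = 1: 1/1
a_2 = 1: 1/2
a_3 = 10: 11/21
a_4 = 1: 12/23
a_5 = 1: 23/44
a_6 = 46: 1070/2047

1070/2047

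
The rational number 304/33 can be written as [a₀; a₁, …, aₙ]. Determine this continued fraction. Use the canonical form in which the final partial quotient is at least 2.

[9; 4, 1, 2, 2]

⌊304/33⌋ = 9, remainder 7
⌊33/7⌋ = 4, remainder 5
⌊7/5⌋ = 1, remainder 2
⌊5/2⌋ = 2, remainder 1
⌊2/1⌋ = 2, remainder 0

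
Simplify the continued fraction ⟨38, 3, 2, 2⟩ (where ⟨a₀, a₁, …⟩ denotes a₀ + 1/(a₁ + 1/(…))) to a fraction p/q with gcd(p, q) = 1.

651/17

a_0 = 38: 38/1
a_1 = 3: 115/3
a_2 = 2: 268/7
a_3 = 2: 651/17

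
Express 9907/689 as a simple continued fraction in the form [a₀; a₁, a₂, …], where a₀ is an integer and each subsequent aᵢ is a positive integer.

9907 = 14·689 + 261, so a_0 = 14
689 = 2·261 + 167, so a_1 = 2
261 = 1·167 + 94, so a_2 = 1
167 = 1·94 + 73, so a_3 = 1
94 = 1·73 + 21, so a_4 = 1
73 = 3·21 + 10, so a_5 = 3
21 = 2·10 + 1, so a_6 = 2
10 = 10·1 + 0, so a_7 = 10

[14; 2, 1, 1, 1, 3, 2, 10]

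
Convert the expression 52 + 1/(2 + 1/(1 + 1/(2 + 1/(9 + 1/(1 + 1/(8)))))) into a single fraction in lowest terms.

Start with 8.
1 + 1/(8/1) = 1 + 1/8 = 9/8
9 + 1/(9/8) = 9 + 8/9 = 89/9
2 + 1/(89/9) = 2 + 9/89 = 187/89
1 + 1/(187/89) = 1 + 89/187 = 276/187
2 + 1/(276/187) = 2 + 187/276 = 739/276
52 + 1/(739/276) = 52 + 276/739 = 38704/739

38704/739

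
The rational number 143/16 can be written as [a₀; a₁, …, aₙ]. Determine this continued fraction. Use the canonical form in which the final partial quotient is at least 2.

143 = 8·16 + 15, so a_0 = 8
16 = 1·15 + 1, so a_1 = 1
15 = 15·1 + 0, so a_2 = 15

[8; 1, 15]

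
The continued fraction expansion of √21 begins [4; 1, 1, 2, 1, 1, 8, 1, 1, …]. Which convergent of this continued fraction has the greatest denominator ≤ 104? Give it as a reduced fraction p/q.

a_0 = 4: 4/1  (≤ bound)
a_1 = 1: 5/1  (≤ bound)
a_2 = 1: 9/2  (≤ bound)
a_3 = 2: 23/5  (≤ bound)
a_4 = 1: 32/7  (≤ bound)
a_5 = 1: 55/12  (≤ bound)
a_6 = 8: 472/103  (≤ bound)
a_7 = 1: 527/115  (> 104, stop)

472/103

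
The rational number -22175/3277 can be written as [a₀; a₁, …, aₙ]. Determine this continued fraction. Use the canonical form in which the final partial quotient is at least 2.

[-7; 4, 3, 2, 5, 3, 6]

Run the Euclidean algorithm, recording each quotient:
-22175 = -7·3277 + 764, so a_0 = -7
3277 = 4·764 + 221, so a_1 = 4
764 = 3·221 + 101, so a_2 = 3
221 = 2·101 + 19, so a_3 = 2
101 = 5·19 + 6, so a_4 = 5
19 = 3·6 + 1, so a_5 = 3
6 = 6·1 + 0, so a_6 = 6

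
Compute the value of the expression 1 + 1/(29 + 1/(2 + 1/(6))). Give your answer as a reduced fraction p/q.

396/383

Start with 6.
2 + 1/(6/1) = 2 + 1/6 = 13/6
29 + 1/(13/6) = 29 + 6/13 = 383/13
1 + 1/(383/13) = 1 + 13/383 = 396/383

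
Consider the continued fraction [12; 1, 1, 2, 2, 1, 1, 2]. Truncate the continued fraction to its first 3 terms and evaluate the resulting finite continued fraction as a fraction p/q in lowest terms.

a_0 = 12: 12/1
a_1 = 1: 13/1
a_2 = 1: 25/2

25/2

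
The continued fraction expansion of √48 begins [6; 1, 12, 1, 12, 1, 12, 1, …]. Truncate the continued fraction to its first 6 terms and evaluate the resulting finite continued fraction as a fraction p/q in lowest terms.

1351/195

Start with 1.
12 + 1/(1/1) = 12 + 1/1 = 13/1
1 + 1/(13/1) = 1 + 1/13 = 14/13
12 + 1/(14/13) = 12 + 13/14 = 181/14
1 + 1/(181/14) = 1 + 14/181 = 195/181
6 + 1/(195/181) = 6 + 181/195 = 1351/195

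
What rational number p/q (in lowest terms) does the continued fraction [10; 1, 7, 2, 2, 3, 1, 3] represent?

7595/698

a_0 = 10: 10/1
a_1 = 1: 11/1
a_2 = 7: 87/8
a_3 = 2: 185/17
a_4 = 2: 457/42
a_5 = 3: 1556/143
a_6 = 1: 2013/185
a_7 = 3: 7595/698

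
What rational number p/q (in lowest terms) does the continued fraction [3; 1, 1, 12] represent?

88/25

Compute successive convergents:
a_0 = 3: 3/1
a_1 = 1: 4/1
a_2 = 1: 7/2
a_3 = 12: 88/25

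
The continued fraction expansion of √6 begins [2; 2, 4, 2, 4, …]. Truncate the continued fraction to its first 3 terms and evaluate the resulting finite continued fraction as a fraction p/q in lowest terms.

Starting at the tail and folding back:
Start with 4.
2 + 1/(4/1) = 2 + 1/4 = 9/4
2 + 1/(9/4) = 2 + 4/9 = 22/9

22/9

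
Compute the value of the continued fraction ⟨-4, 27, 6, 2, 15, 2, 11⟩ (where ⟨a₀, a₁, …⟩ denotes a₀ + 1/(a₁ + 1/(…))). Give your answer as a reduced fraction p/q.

Starting at the tail and folding back:
Start with 11.
2 + 1/(11/1) = 2 + 1/11 = 23/11
15 + 1/(23/11) = 15 + 11/23 = 356/23
2 + 1/(356/23) = 2 + 23/356 = 735/356
6 + 1/(735/356) = 6 + 356/735 = 4766/735
27 + 1/(4766/735) = 27 + 735/4766 = 129417/4766
-4 + 1/(129417/4766) = -4 + 4766/129417 = -512902/129417

-512902/129417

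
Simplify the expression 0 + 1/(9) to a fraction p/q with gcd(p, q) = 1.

Start with 9.
0 + 1/(9/1) = 0 + 1/9 = 1/9

1/9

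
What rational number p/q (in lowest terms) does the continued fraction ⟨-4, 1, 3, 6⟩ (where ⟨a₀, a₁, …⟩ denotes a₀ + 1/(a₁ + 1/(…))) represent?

Starting at the tail and folding back:
Start with 6.
3 + 1/(6/1) = 3 + 1/6 = 19/6
1 + 1/(19/6) = 1 + 6/19 = 25/19
-4 + 1/(25/19) = -4 + 19/25 = -81/25

-81/25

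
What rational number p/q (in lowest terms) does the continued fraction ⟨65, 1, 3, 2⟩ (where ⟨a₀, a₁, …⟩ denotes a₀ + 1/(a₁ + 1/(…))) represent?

Build up convergents one term at a time:
a_0 = 65: 65/1
a_1 = 1: 66/1
a_2 = 3: 263/4
a_3 = 2: 592/9

592/9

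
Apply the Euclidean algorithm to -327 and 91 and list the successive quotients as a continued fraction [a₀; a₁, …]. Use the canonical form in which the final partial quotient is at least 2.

[-4; 2, 2, 5, 1, 2]

-327 ÷ 91 → quotient -4, remainder 37
91 ÷ 37 → quotient 2, remainder 17
37 ÷ 17 → quotient 2, remainder 3
17 ÷ 3 → quotient 5, remainder 2
3 ÷ 2 → quotient 1, remainder 1
2 ÷ 1 → quotient 2, remainder 0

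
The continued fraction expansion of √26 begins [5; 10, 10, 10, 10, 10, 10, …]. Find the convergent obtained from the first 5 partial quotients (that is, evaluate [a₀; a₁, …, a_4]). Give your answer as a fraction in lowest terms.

52525/10301

Compute successive convergents:
a_0 = 5: 5/1
a_1 = 10: 51/10
a_2 = 10: 515/101
a_3 = 10: 5201/1020
a_4 = 10: 52525/10301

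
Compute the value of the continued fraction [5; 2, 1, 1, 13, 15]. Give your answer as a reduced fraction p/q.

a_0 = 5: 5/1
a_1 = 2: 11/2
a_2 = 1: 16/3
a_3 = 1: 27/5
a_4 = 13: 367/68
a_5 = 15: 5532/1025

5532/1025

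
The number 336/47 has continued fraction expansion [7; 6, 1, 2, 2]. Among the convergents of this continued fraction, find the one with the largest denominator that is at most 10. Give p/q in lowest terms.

List convergents until the denominator exceeds the bound:
a_0 = 7: 7/1  (≤ bound)
a_1 = 6: 43/6  (≤ bound)
a_2 = 1: 50/7  (≤ bound)
a_3 = 2: 143/20  (> 10, stop)

50/7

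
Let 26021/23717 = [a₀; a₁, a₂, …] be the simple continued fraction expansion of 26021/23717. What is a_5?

Apply division with remainder until the remainder is 0:
26021 ÷ 23717 → quotient 1, remainder 2304
23717 ÷ 2304 → quotient 10, remainder 677
2304 ÷ 677 → quotient 3, remainder 273
677 ÷ 273 → quotient 2, remainder 131
273 ÷ 131 → quotient 2, remainder 11
131 ÷ 11 → quotient 11, remainder 10

11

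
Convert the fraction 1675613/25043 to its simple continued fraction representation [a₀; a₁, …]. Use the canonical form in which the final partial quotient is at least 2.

[66; 1, 10, 23, 1, 6, 1, 11]

Repeatedly divide and take the remainder:
1675613 = 66·25043 + 22775, so a_0 = 66
25043 = 1·22775 + 2268, so a_1 = 1
22775 = 10·2268 + 95, so a_2 = 10
2268 = 23·95 + 83, so a_3 = 23
95 = 1·83 + 12, so a_4 = 1
83 = 6·12 + 11, so a_5 = 6
12 = 1·11 + 1, so a_6 = 1
11 = 11·1 + 0, so a_7 = 11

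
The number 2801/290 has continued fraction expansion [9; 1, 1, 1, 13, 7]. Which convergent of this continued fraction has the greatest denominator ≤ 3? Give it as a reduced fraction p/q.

List convergents until the denominator exceeds the bound:
a_0 = 9: 9/1  (≤ bound)
a_1 = 1: 10/1  (≤ bound)
a_2 = 1: 19/2  (≤ bound)
a_3 = 1: 29/3  (≤ bound)
a_4 = 13: 396/41  (> 3, stop)

29/3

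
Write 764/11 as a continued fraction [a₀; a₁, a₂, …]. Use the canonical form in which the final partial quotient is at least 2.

764 = 69·11 + 5, so a_0 = 69
11 = 2·5 + 1, so a_1 = 2
5 = 5·1 + 0, so a_2 = 5

[69; 2, 5]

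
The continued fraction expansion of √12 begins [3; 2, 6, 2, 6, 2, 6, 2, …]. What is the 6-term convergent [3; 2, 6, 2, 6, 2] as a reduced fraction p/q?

a_0 = 3: 3/1
a_1 = 2: 7/2
a_2 = 6: 45/13
a_3 = 2: 97/28
a_4 = 6: 627/181
a_5 = 2: 1351/390

1351/390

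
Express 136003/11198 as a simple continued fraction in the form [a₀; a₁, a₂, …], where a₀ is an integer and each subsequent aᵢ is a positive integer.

⌊136003/11198⌋ = 12, remainder 1627
⌊11198/1627⌋ = 6, remainder 1436
⌊1627/1436⌋ = 1, remainder 191
⌊1436/191⌋ = 7, remainder 99
⌊191/99⌋ = 1, remainder 92
⌊99/92⌋ = 1, remainder 7
⌊92/7⌋ = 13, remainder 1
⌊7/1⌋ = 7, remainder 0

[12; 6, 1, 7, 1, 1, 13, 7]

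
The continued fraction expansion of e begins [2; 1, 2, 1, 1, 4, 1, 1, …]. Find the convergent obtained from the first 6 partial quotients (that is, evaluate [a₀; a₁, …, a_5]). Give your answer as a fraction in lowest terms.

87/32

Start with 4.
1 + 1/(4/1) = 1 + 1/4 = 5/4
1 + 1/(5/4) = 1 + 4/5 = 9/5
2 + 1/(9/5) = 2 + 5/9 = 23/9
1 + 1/(23/9) = 1 + 9/23 = 32/23
2 + 1/(32/23) = 2 + 23/32 = 87/32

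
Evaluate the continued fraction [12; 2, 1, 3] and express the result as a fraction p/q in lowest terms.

136/11

Build up convergents one term at a time:
a_0 = 12: 12/1
a_1 = 2: 25/2
a_2 = 1: 37/3
a_3 = 3: 136/11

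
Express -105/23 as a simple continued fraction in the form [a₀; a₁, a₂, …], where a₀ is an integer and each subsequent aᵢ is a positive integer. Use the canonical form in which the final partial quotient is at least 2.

-105 ÷ 23 → quotient -5, remainder 10
23 ÷ 10 → quotient 2, remainder 3
10 ÷ 3 → quotient 3, remainder 1
3 ÷ 1 → quotient 3, remainder 0

[-5; 2, 3, 3]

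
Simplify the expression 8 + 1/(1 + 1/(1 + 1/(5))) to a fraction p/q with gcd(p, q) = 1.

Start with 5.
1 + 1/(5/1) = 1 + 1/5 = 6/5
1 + 1/(6/5) = 1 + 5/6 = 11/6
8 + 1/(11/6) = 8 + 6/11 = 94/11

94/11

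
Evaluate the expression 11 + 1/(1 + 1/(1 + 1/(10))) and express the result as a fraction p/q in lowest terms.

Start with 10.
1 + 1/(10/1) = 1 + 1/10 = 11/10
1 + 1/(11/10) = 1 + 10/11 = 21/11
11 + 1/(21/11) = 11 + 11/21 = 242/21

242/21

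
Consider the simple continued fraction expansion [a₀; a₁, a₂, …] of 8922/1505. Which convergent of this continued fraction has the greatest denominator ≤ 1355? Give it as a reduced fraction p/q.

2561/432

a_0 = 5: 5/1  (≤ bound)
a_1 = 1: 6/1  (≤ bound)
a_2 = 12: 77/13  (≤ bound)
a_3 = 1: 83/14  (≤ bound)
a_4 = 14: 1239/209  (≤ bound)
a_5 = 2: 2561/432  (≤ bound)
a_6 = 3: 8922/1505  (> 1355, stop)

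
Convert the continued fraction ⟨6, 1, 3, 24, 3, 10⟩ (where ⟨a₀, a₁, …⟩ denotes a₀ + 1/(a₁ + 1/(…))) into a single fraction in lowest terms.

Start with 10.
3 + 1/(10/1) = 3 + 1/10 = 31/10
24 + 1/(31/10) = 24 + 10/31 = 754/31
3 + 1/(754/31) = 3 + 31/754 = 2293/754
1 + 1/(2293/754) = 1 + 754/2293 = 3047/2293
6 + 1/(3047/2293) = 6 + 2293/3047 = 20575/3047

20575/3047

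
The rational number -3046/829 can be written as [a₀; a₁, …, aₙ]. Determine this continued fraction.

[-4; 3, 14, 4, 1, 3]

-3046 = -4·829 + 270, so a_0 = -4
829 = 3·270 + 19, so a_1 = 3
270 = 14·19 + 4, so a_2 = 14
19 = 4·4 + 3, so a_3 = 4
4 = 1·3 + 1, so a_4 = 1
3 = 3·1 + 0, so a_5 = 3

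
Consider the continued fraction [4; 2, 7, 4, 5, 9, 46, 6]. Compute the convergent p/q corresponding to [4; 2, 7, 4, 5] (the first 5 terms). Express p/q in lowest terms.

Starting at the tail and folding back:
Start with 5.
4 + 1/(5/1) = 4 + 1/5 = 21/5
7 + 1/(21/5) = 7 + 5/21 = 152/21
2 + 1/(152/21) = 2 + 21/152 = 325/152
4 + 1/(325/152) = 4 + 152/325 = 1452/325

1452/325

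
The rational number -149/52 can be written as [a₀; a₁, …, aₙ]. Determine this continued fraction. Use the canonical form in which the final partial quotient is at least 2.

⌊-149/52⌋ = -3, remainder 7
⌊52/7⌋ = 7, remainder 3
⌊7/3⌋ = 2, remainder 1
⌊3/1⌋ = 3, remainder 0

[-3; 7, 2, 3]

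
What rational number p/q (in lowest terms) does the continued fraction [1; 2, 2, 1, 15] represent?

Use the convergent recurrence hₖ = aₖ·hₖ₋₁ + hₖ₋₂ (and likewise for the denominators kₖ):
a_0 = 1: 1/1
a_1 = 2: 3/2
a_2 = 2: 7/5
a_3 = 1: 10/7
a_4 = 15: 157/110

157/110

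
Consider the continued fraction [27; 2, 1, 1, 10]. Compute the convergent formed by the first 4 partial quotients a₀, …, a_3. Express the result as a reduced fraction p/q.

137/5

a_0 = 27: 27/1
a_1 = 2: 55/2
a_2 = 1: 82/3
a_3 = 1: 137/5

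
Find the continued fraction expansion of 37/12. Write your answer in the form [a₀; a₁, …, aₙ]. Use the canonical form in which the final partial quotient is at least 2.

[3; 12]

Run the Euclidean algorithm, recording each quotient:
37 ÷ 12 → quotient 3, remainder 1
12 ÷ 1 → quotient 12, remainder 0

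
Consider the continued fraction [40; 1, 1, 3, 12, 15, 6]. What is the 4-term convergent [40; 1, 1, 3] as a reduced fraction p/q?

a_0 = 40: 40/1
a_1 = 1: 41/1
a_2 = 1: 81/2
a_3 = 3: 284/7

284/7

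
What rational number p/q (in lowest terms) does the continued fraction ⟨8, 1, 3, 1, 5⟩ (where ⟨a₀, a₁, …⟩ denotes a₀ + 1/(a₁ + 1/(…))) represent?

255/29

Use the convergent recurrence hₖ = aₖ·hₖ₋₁ + hₖ₋₂ (and likewise for the denominators kₖ):
a_0 = 8: 8/1
a_1 = 1: 9/1
a_2 = 3: 35/4
a_3 = 1: 44/5
a_4 = 5: 255/29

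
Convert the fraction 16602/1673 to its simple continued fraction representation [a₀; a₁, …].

[9; 1, 12, 14, 4, 2]

Apply division with remainder until the remainder is 0:
⌊16602/1673⌋ = 9, remainder 1545
⌊1673/1545⌋ = 1, remainder 128
⌊1545/128⌋ = 12, remainder 9
⌊128/9⌋ = 14, remainder 2
⌊9/2⌋ = 4, remainder 1
⌊2/1⌋ = 2, remainder 0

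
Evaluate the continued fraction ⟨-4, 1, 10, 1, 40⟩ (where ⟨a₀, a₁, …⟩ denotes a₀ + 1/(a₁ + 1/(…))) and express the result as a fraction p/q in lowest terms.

Build up convergents one term at a time:
a_0 = -4: -4/1
a_1 = 1: -3/1
a_2 = 10: -34/11
a_3 = 1: -37/12
a_4 = 40: -1514/491

-1514/491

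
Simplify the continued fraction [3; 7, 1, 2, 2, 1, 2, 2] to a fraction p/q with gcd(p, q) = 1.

1543/493

Starting at the tail and folding back:
Start with 2.
2 + 1/(2/1) = 2 + 1/2 = 5/2
1 + 1/(5/2) = 1 + 2/5 = 7/5
2 + 1/(7/5) = 2 + 5/7 = 19/7
2 + 1/(19/7) = 2 + 7/19 = 45/19
1 + 1/(45/19) = 1 + 19/45 = 64/45
7 + 1/(64/45) = 7 + 45/64 = 493/64
3 + 1/(493/64) = 3 + 64/493 = 1543/493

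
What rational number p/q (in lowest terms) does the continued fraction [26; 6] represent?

157/6

Start with 6.
26 + 1/(6/1) = 26 + 1/6 = 157/6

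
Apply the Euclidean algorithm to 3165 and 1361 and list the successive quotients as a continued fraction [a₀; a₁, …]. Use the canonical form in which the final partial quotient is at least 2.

[2; 3, 13, 1, 5, 2, 2]

Repeatedly divide and take the remainder:
3165 = 2·1361 + 443, so a_0 = 2
1361 = 3·443 + 32, so a_1 = 3
443 = 13·32 + 27, so a_2 = 13
32 = 1·27 + 5, so a_3 = 1
27 = 5·5 + 2, so a_4 = 5
5 = 2·2 + 1, so a_5 = 2
2 = 2·1 + 0, so a_6 = 2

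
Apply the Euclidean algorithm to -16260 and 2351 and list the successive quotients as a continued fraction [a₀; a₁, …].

Repeatedly divide and take the remainder:
-16260 = -7·2351 + 197, so a_0 = -7
2351 = 11·197 + 184, so a_1 = 11
197 = 1·184 + 13, so a_2 = 1
184 = 14·13 + 2, so a_3 = 14
13 = 6·2 + 1, so a_4 = 6
2 = 2·1 + 0, so a_5 = 2

[-7; 11, 1, 14, 6, 2]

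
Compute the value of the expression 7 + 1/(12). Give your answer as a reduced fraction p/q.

85/12

Collapse the nested fraction from the inside out:
Start with 12.
7 + 1/(12/1) = 7 + 1/12 = 85/12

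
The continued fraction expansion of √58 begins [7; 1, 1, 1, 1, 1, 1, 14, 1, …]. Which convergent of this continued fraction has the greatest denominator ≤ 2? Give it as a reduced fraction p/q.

15/2

List convergents until the denominator exceeds the bound:
a_0 = 7: 7/1  (≤ bound)
a_1 = 1: 8/1  (≤ bound)
a_2 = 1: 15/2  (≤ bound)
a_3 = 1: 23/3  (> 2, stop)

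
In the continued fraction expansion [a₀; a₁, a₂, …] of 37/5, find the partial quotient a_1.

2

37 = 7·5 + 2, so a_0 = 7
5 = 2·2 + 1, so a_1 = 2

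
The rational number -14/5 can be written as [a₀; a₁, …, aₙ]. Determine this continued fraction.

[-3; 5]

-14 ÷ 5 → quotient -3, remainder 1
5 ÷ 1 → quotient 5, remainder 0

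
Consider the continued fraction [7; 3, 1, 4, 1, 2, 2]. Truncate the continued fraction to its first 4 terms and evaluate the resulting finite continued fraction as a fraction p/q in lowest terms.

Start with 4.
1 + 1/(4/1) = 1 + 1/4 = 5/4
3 + 1/(5/4) = 3 + 4/5 = 19/5
7 + 1/(19/5) = 7 + 5/19 = 138/19

138/19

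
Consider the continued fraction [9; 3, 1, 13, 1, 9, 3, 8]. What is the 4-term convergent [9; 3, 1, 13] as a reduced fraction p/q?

Start with 13.
1 + 1/(13/1) = 1 + 1/13 = 14/13
3 + 1/(14/13) = 3 + 13/14 = 55/14
9 + 1/(55/14) = 9 + 14/55 = 509/55

509/55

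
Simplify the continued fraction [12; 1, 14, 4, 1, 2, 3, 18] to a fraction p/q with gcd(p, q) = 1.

Build up convergents one term at a time:
a_0 = 12: 12/1
a_1 = 1: 13/1
a_2 = 14: 194/15
a_3 = 4: 789/61
a_4 = 1: 983/76
a_5 = 2: 2755/213
a_6 = 3: 9248/715
a_7 = 18: 169219/13083

169219/13083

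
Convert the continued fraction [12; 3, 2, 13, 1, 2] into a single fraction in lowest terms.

3637/296

Work from the innermost term outward:
Start with 2.
1 + 1/(2/1) = 1 + 1/2 = 3/2
13 + 1/(3/2) = 13 + 2/3 = 41/3
2 + 1/(41/3) = 2 + 3/41 = 85/41
3 + 1/(85/41) = 3 + 41/85 = 296/85
12 + 1/(296/85) = 12 + 85/296 = 3637/296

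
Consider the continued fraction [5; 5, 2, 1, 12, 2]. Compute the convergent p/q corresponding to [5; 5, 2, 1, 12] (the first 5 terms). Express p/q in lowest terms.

a_0 = 5: 5/1
a_1 = 5: 26/5
a_2 = 2: 57/11
a_3 = 1: 83/16
a_4 = 12: 1053/203

1053/203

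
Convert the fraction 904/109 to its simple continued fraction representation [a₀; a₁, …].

Apply division with remainder until the remainder is 0:
904 ÷ 109 → quotient 8, remainder 32
109 ÷ 32 → quotient 3, remainder 13
32 ÷ 13 → quotient 2, remainder 6
13 ÷ 6 → quotient 2, remainder 1
6 ÷ 1 → quotient 6, remainder 0

[8; 3, 2, 2, 6]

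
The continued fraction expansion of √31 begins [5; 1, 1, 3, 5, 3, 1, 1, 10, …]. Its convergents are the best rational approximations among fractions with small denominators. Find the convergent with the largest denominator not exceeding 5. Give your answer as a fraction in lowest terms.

11/2

List convergents until the denominator exceeds the bound:
a_0 = 5: 5/1  (≤ bound)
a_1 = 1: 6/1  (≤ bound)
a_2 = 1: 11/2  (≤ bound)
a_3 = 3: 39/7  (> 5, stop)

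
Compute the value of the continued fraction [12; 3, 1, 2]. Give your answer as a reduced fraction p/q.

Start with 2.
1 + 1/(2/1) = 1 + 1/2 = 3/2
3 + 1/(3/2) = 3 + 2/3 = 11/3
12 + 1/(11/3) = 12 + 3/11 = 135/11

135/11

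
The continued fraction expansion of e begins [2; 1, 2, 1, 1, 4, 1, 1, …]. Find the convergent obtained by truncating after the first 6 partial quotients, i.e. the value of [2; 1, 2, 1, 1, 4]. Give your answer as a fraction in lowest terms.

Build up convergents one term at a time:
a_0 = 2: 2/1
a_1 = 1: 3/1
a_2 = 2: 8/3
a_3 = 1: 11/4
a_4 = 1: 19/7
a_5 = 4: 87/32

87/32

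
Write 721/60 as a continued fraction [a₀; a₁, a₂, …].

[12; 60]

Repeatedly divide and take the remainder:
⌊721/60⌋ = 12, remainder 1
⌊60/1⌋ = 60, remainder 0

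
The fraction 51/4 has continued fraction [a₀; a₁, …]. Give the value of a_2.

3

51 = 12·4 + 3, so a_0 = 12
4 = 1·3 + 1, so a_1 = 1
3 = 3·1 + 0, so a_2 = 3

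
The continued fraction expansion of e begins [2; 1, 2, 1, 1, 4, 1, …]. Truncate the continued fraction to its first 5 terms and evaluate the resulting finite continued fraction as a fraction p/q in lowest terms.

19/7

Use the convergent recurrence hₖ = aₖ·hₖ₋₁ + hₖ₋₂ (and likewise for the denominators kₖ):
a_0 = 2: 2/1
a_1 = 1: 3/1
a_2 = 2: 8/3
a_3 = 1: 11/4
a_4 = 1: 19/7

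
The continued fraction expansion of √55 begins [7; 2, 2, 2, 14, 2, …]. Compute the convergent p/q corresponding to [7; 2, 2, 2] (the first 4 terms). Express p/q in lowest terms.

89/12

Compute successive convergents:
a_0 = 7: 7/1
a_1 = 2: 15/2
a_2 = 2: 37/5
a_3 = 2: 89/12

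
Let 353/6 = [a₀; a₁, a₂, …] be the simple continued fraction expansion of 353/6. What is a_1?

353 = 58·6 + 5, so a_0 = 58
6 = 1·5 + 1, so a_1 = 1

1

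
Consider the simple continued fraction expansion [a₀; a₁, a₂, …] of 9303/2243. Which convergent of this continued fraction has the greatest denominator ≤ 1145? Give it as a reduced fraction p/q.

a_0 = 4: 4/1  (≤ bound)
a_1 = 6: 25/6  (≤ bound)
a_2 = 1: 29/7  (≤ bound)
a_3 = 3: 112/27  (≤ bound)
a_4 = 2: 253/61  (≤ bound)
a_5 = 8: 2136/515  (≤ bound)
a_6 = 1: 2389/576  (≤ bound)
a_7 = 3: 9303/2243  (> 1145, stop)

2389/576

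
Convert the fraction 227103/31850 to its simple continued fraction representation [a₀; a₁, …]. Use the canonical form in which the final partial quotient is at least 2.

227103 = 7·31850 + 4153, so a_0 = 7
31850 = 7·4153 + 2779, so a_1 = 7
4153 = 1·2779 + 1374, so a_2 = 1
2779 = 2·1374 + 31, so a_3 = 2
1374 = 44·31 + 10, so a_4 = 44
31 = 3·10 + 1, so a_5 = 3
10 = 10·1 + 0, so a_6 = 10

[7; 7, 1, 2, 44, 3, 10]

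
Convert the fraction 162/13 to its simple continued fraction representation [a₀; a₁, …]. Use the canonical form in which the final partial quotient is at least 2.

162 = 12·13 + 6, so a_0 = 12
13 = 2·6 + 1, so a_1 = 2
6 = 6·1 + 0, so a_2 = 6

[12; 2, 6]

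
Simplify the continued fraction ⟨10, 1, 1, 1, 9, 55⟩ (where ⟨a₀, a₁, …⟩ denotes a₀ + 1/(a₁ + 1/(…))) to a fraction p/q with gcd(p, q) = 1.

17027/1598

Starting at the tail and folding back:
Start with 55.
9 + 1/(55/1) = 9 + 1/55 = 496/55
1 + 1/(496/55) = 1 + 55/496 = 551/496
1 + 1/(551/496) = 1 + 496/551 = 1047/551
1 + 1/(1047/551) = 1 + 551/1047 = 1598/1047
10 + 1/(1598/1047) = 10 + 1047/1598 = 17027/1598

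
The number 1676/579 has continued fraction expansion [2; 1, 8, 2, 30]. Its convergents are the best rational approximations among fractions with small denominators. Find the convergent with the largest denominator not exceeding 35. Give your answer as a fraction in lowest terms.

a_0 = 2: 2/1  (≤ bound)
a_1 = 1: 3/1  (≤ bound)
a_2 = 8: 26/9  (≤ bound)
a_3 = 2: 55/19  (≤ bound)
a_4 = 30: 1676/579  (> 35, stop)

55/19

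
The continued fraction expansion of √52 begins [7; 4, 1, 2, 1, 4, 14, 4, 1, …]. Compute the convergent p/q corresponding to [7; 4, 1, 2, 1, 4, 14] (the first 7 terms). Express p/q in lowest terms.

9223/1279

Starting at the tail and folding back:
Start with 14.
4 + 1/(14/1) = 4 + 1/14 = 57/14
1 + 1/(57/14) = 1 + 14/57 = 71/57
2 + 1/(71/57) = 2 + 57/71 = 199/71
1 + 1/(199/71) = 1 + 71/199 = 270/199
4 + 1/(270/199) = 4 + 199/270 = 1279/270
7 + 1/(1279/270) = 7 + 270/1279 = 9223/1279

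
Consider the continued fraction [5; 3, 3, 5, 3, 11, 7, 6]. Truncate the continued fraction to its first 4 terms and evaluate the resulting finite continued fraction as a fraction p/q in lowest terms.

Start with 5.
3 + 1/(5/1) = 3 + 1/5 = 16/5
3 + 1/(16/5) = 3 + 5/16 = 53/16
5 + 1/(53/16) = 5 + 16/53 = 281/53

281/53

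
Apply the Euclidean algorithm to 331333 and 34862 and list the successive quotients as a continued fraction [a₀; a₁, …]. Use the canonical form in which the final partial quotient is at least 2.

⌊331333/34862⌋ = 9, remainder 17575
⌊34862/17575⌋ = 1, remainder 17287
⌊17575/17287⌋ = 1, remainder 288
⌊17287/288⌋ = 60, remainder 7
⌊288/7⌋ = 41, remainder 1
⌊7/1⌋ = 7, remainder 0

[9; 1, 1, 60, 41, 7]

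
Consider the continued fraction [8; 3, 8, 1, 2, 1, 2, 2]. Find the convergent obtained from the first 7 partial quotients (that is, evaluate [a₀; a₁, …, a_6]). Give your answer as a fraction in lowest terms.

2488/299

Start with 2.
1 + 1/(2/1) = 1 + 1/2 = 3/2
2 + 1/(3/2) = 2 + 2/3 = 8/3
1 + 1/(8/3) = 1 + 3/8 = 11/8
8 + 1/(11/8) = 8 + 8/11 = 96/11
3 + 1/(96/11) = 3 + 11/96 = 299/96
8 + 1/(299/96) = 8 + 96/299 = 2488/299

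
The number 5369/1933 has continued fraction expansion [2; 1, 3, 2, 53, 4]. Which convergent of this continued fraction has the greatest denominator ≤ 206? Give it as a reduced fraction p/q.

List convergents until the denominator exceeds the bound:
a_0 = 2: 2/1  (≤ bound)
a_1 = 1: 3/1  (≤ bound)
a_2 = 3: 11/4  (≤ bound)
a_3 = 2: 25/9  (≤ bound)
a_4 = 53: 1336/481  (> 206, stop)

25/9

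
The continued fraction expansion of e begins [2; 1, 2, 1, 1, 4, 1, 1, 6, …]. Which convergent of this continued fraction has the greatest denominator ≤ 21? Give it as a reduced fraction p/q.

19/7

List convergents until the denominator exceeds the bound:
a_0 = 2: 2/1  (≤ bound)
a_1 = 1: 3/1  (≤ bound)
a_2 = 2: 8/3  (≤ bound)
a_3 = 1: 11/4  (≤ bound)
a_4 = 1: 19/7  (≤ bound)
a_5 = 4: 87/32  (> 21, stop)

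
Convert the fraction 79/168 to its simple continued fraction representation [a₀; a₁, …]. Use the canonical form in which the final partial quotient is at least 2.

79 = 0·168 + 79, so a_0 = 0
168 = 2·79 + 10, so a_1 = 2
79 = 7·10 + 9, so a_2 = 7
10 = 1·9 + 1, so a_3 = 1
9 = 9·1 + 0, so a_4 = 9

[0; 2, 7, 1, 9]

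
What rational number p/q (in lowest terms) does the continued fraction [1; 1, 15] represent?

Start with 15.
1 + 1/(15/1) = 1 + 1/15 = 16/15
1 + 1/(16/15) = 1 + 15/16 = 31/16

31/16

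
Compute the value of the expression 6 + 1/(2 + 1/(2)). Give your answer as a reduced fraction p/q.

a_0 = 6: 6/1
a_1 = 2: 13/2
a_2 = 2: 32/5

32/5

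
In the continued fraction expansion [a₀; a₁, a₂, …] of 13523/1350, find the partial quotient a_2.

1

Repeatedly divide and take the remainder:
13523 = 10·1350 + 23, so a_0 = 10
1350 = 58·23 + 16, so a_1 = 58
23 = 1·16 + 7, so a_2 = 1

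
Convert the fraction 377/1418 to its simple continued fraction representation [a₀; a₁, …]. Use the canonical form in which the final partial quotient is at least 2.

377 = 0·1418 + 377, so a_0 = 0
1418 = 3·377 + 287, so a_1 = 3
377 = 1·287 + 90, so a_2 = 1
287 = 3·90 + 17, so a_3 = 3
90 = 5·17 + 5, so a_4 = 5
17 = 3·5 + 2, so a_5 = 3
5 = 2·2 + 1, so a_6 = 2
2 = 2·1 + 0, so a_7 = 2

[0; 3, 1, 3, 5, 3, 2, 2]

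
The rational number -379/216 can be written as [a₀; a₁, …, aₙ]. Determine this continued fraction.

[-2; 4, 13, 4]

-379 ÷ 216 → quotient -2, remainder 53
216 ÷ 53 → quotient 4, remainder 4
53 ÷ 4 → quotient 13, remainder 1
4 ÷ 1 → quotient 4, remainder 0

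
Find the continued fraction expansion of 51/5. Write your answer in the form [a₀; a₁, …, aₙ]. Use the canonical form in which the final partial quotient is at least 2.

[10; 5]

Apply division with remainder until the remainder is 0:
51 ÷ 5 → quotient 10, remainder 1
5 ÷ 1 → quotient 5, remainder 0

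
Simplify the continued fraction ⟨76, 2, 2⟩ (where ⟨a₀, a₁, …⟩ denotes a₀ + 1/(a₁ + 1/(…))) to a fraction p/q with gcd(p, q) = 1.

Build up convergents one term at a time:
a_0 = 76: 76/1
a_1 = 2: 153/2
a_2 = 2: 382/5

382/5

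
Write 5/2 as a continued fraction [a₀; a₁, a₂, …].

Apply division with remainder until the remainder is 0:
5 = 2·2 + 1, so a_0 = 2
2 = 2·1 + 0, so a_1 = 2

[2; 2]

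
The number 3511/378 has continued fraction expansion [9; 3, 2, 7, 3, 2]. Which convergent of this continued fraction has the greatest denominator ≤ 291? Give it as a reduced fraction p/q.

a_0 = 9: 9/1  (≤ bound)
a_1 = 3: 28/3  (≤ bound)
a_2 = 2: 65/7  (≤ bound)
a_3 = 7: 483/52  (≤ bound)
a_4 = 3: 1514/163  (≤ bound)
a_5 = 2: 3511/378  (> 291, stop)

1514/163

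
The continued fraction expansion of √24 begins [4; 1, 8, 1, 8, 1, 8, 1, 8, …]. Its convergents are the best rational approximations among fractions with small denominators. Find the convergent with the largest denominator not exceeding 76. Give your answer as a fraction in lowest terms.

49/10

List convergents until the denominator exceeds the bound:
a_0 = 4: 4/1  (≤ bound)
a_1 = 1: 5/1  (≤ bound)
a_2 = 8: 44/9  (≤ bound)
a_3 = 1: 49/10  (≤ bound)
a_4 = 8: 436/89  (> 76, stop)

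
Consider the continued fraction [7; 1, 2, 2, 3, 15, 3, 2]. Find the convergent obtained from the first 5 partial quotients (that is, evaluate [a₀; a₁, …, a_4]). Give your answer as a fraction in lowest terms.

185/24

a_0 = 7: 7/1
a_1 = 1: 8/1
a_2 = 2: 23/3
a_3 = 2: 54/7
a_4 = 3: 185/24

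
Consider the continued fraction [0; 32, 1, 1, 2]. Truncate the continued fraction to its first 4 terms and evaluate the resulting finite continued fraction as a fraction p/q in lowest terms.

a_0 = 0: 0/1
a_1 = 32: 1/32
a_2 = 1: 1/33
a_3 = 1: 2/65

2/65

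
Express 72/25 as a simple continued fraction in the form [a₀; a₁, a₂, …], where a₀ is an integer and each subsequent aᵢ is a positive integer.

[2; 1, 7, 3]

72 ÷ 25 → quotient 2, remainder 22
25 ÷ 22 → quotient 1, remainder 3
22 ÷ 3 → quotient 7, remainder 1
3 ÷ 1 → quotient 3, remainder 0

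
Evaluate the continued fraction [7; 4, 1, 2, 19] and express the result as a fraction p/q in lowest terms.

1955/271

Start with 19.
2 + 1/(19/1) = 2 + 1/19 = 39/19
1 + 1/(39/19) = 1 + 19/39 = 58/39
4 + 1/(58/39) = 4 + 39/58 = 271/58
7 + 1/(271/58) = 7 + 58/271 = 1955/271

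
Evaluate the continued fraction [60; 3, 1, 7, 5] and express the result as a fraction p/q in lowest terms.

Start with 5.
7 + 1/(5/1) = 7 + 1/5 = 36/5
1 + 1/(36/5) = 1 + 5/36 = 41/36
3 + 1/(41/36) = 3 + 36/41 = 159/41
60 + 1/(159/41) = 60 + 41/159 = 9581/159

9581/159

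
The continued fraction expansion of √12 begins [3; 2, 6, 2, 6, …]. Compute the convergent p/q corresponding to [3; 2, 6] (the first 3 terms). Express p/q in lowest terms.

45/13

Start with 6.
2 + 1/(6/1) = 2 + 1/6 = 13/6
3 + 1/(13/6) = 3 + 6/13 = 45/13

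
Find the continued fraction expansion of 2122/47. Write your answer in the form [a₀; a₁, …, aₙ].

Run the Euclidean algorithm, recording each quotient:
2122 = 45·47 + 7, so a_0 = 45
47 = 6·7 + 5, so a_1 = 6
7 = 1·5 + 2, so a_2 = 1
5 = 2·2 + 1, so a_3 = 2
2 = 2·1 + 0, so a_4 = 2

[45; 6, 1, 2, 2]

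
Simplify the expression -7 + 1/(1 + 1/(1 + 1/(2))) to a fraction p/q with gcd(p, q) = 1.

-32/5

Starting at the tail and folding back:
Start with 2.
1 + 1/(2/1) = 1 + 1/2 = 3/2
1 + 1/(3/2) = 1 + 2/3 = 5/3
-7 + 1/(5/3) = -7 + 3/5 = -32/5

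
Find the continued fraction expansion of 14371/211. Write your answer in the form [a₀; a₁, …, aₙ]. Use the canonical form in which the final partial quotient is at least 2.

Run the Euclidean algorithm, recording each quotient:
⌊14371/211⌋ = 68, remainder 23
⌊211/23⌋ = 9, remainder 4
⌊23/4⌋ = 5, remainder 3
⌊4/3⌋ = 1, remainder 1
⌊3/1⌋ = 3, remainder 0

[68; 9, 5, 1, 3]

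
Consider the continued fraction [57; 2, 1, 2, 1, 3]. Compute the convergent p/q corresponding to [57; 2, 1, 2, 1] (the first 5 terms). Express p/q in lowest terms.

a_0 = 57: 57/1
a_1 = 2: 115/2
a_2 = 1: 172/3
a_3 = 2: 459/8
a_4 = 1: 631/11

631/11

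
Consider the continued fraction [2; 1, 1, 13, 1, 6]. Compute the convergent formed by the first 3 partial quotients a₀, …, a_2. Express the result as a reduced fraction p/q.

Starting at the tail and folding back:
Start with 1.
1 + 1/(1/1) = 1 + 1/1 = 2/1
2 + 1/(2/1) = 2 + 1/2 = 5/2

5/2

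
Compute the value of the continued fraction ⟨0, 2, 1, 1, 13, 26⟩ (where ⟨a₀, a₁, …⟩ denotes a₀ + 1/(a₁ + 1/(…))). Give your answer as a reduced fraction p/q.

704/1773

Starting at the tail and folding back:
Start with 26.
13 + 1/(26/1) = 13 + 1/26 = 339/26
1 + 1/(339/26) = 1 + 26/339 = 365/339
1 + 1/(365/339) = 1 + 339/365 = 704/365
2 + 1/(704/365) = 2 + 365/704 = 1773/704
0 + 1/(1773/704) = 0 + 704/1773 = 704/1773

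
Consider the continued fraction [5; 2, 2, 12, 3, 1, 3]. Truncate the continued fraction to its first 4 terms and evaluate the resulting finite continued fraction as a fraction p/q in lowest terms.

335/62

Work from the innermost term outward:
Start with 12.
2 + 1/(12/1) = 2 + 1/12 = 25/12
2 + 1/(25/12) = 2 + 12/25 = 62/25
5 + 1/(62/25) = 5 + 25/62 = 335/62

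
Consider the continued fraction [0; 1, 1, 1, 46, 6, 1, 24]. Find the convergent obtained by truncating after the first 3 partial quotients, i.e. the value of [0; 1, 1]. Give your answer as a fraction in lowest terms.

1/2

Start with 1.
1 + 1/(1/1) = 1 + 1/1 = 2/1
0 + 1/(2/1) = 0 + 1/2 = 1/2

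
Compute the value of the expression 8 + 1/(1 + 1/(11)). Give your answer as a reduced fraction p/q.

Start with 11.
1 + 1/(11/1) = 1 + 1/11 = 12/11
8 + 1/(12/11) = 8 + 11/12 = 107/12

107/12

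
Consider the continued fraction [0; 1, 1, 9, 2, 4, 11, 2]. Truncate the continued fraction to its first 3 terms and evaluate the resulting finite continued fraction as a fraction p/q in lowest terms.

1/2

a_0 = 0: 0/1
a_1 = 1: 1/1
a_2 = 1: 1/2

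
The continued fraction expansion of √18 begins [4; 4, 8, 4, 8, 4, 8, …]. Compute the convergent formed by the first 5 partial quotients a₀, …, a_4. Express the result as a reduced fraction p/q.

Work from the innermost term outward:
Start with 8.
4 + 1/(8/1) = 4 + 1/8 = 33/8
8 + 1/(33/8) = 8 + 8/33 = 272/33
4 + 1/(272/33) = 4 + 33/272 = 1121/272
4 + 1/(1121/272) = 4 + 272/1121 = 4756/1121

4756/1121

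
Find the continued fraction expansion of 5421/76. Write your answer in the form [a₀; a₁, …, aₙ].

5421 = 71·76 + 25, so a_0 = 71
76 = 3·25 + 1, so a_1 = 3
25 = 25·1 + 0, so a_2 = 25

[71; 3, 25]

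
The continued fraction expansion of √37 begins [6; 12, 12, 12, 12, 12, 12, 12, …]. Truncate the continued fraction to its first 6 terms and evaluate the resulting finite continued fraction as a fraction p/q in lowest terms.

1555849/255780

Start with 12.
12 + 1/(12/1) = 12 + 1/12 = 145/12
12 + 1/(145/12) = 12 + 12/145 = 1752/145
12 + 1/(1752/145) = 12 + 145/1752 = 21169/1752
12 + 1/(21169/1752) = 12 + 1752/21169 = 255780/21169
6 + 1/(255780/21169) = 6 + 21169/255780 = 1555849/255780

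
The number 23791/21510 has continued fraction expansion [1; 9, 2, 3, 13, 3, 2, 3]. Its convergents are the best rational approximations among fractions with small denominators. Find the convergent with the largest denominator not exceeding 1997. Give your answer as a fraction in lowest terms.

970/877

List convergents until the denominator exceeds the bound:
a_0 = 1: 1/1  (≤ bound)
a_1 = 9: 10/9  (≤ bound)
a_2 = 2: 21/19  (≤ bound)
a_3 = 3: 73/66  (≤ bound)
a_4 = 13: 970/877  (≤ bound)
a_5 = 3: 2983/2697  (> 1997, stop)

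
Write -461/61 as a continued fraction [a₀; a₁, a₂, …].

[-8; 2, 3, 1, 6]

⌊-461/61⌋ = -8, remainder 27
⌊61/27⌋ = 2, remainder 7
⌊27/7⌋ = 3, remainder 6
⌊7/6⌋ = 1, remainder 1
⌊6/1⌋ = 6, remainder 0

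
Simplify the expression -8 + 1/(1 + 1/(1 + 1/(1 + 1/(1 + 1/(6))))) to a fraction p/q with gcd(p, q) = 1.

-244/33

Start with 6.
1 + 1/(6/1) = 1 + 1/6 = 7/6
1 + 1/(7/6) = 1 + 6/7 = 13/7
1 + 1/(13/7) = 1 + 7/13 = 20/13
1 + 1/(20/13) = 1 + 13/20 = 33/20
-8 + 1/(33/20) = -8 + 20/33 = -244/33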